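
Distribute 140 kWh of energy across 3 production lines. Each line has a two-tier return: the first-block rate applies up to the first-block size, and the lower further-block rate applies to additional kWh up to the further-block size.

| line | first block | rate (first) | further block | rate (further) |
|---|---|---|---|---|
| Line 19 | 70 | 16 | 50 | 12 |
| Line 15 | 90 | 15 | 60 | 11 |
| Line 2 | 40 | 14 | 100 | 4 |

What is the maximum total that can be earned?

2170

Order all 6 blocks by rate: Line 19/first 16 > Line 15/first 15 > Line 2/first 14 > Line 19/second 12 > Line 15/second 11 > Line 2/second 4.
Fill Line 19 first block (70 at 16) ; 70 left.
Line 15 first at 15: only 70 left, fill 70.
Total = 16×70 + 15×70 = 2170.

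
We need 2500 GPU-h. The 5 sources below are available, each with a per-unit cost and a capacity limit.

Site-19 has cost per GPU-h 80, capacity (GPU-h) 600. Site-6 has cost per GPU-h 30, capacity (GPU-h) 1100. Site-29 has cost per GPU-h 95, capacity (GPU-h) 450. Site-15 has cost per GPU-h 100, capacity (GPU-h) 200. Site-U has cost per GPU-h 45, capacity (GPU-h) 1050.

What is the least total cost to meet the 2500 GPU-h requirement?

Fill from the cheapest source first.
Site-6 (30): use full 1100 ; 1400 GPU-h to go.
Site-U (45): use full 1050 ; 350 GPU-h to go.
Site-19 (80): take the remaining 350 ; done.
Site-29, Site-15: unused.
Cost = 1100×30 + 1050×45 + 350×80 = 108250.

108250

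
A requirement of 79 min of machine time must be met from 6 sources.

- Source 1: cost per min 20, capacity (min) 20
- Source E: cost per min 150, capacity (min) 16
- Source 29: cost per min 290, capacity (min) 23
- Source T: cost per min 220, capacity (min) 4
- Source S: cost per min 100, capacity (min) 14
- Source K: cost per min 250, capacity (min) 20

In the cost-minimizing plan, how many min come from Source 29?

5

Cheapest first:
Source 1 at 20: take all 20 min ; 59 still needed.
Source S (100): use full 14 ; 45 min to go.
Source E at 150: take all 16 min ; 29 still needed.
Source T (220): use full 4 ; 25 min to go.
Take 20 from Source K at 250 ; need 5 more.
Source 29 (290): take the remaining 5 ; done.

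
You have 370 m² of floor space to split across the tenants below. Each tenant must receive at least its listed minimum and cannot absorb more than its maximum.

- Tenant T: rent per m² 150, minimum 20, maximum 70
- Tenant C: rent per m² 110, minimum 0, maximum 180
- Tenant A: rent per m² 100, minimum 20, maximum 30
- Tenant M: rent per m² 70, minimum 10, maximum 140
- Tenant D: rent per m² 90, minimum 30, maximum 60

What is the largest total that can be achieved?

Meeting every minimum uses 20+0+20+10+30 = 80 m², leaving 290.
Rank by rent per m²: Tenant T 150 > Tenant C 110 > Tenant A 100 > Tenant D 90 > Tenant M 70.
Tenant T takes 50 more to reach its cap of 70 — 240 left.
Tenant C takes 180 more to reach its cap of 180 — 60 left.
Tenant A takes 10 more to reach its cap of 30 — 50 left.
Tenant D: +30 to 60 (cap) — 20 left.
Tenant M has room for 130 more but only 20 remain, so it gets 30.
Total = 150×70 + 110×180 + 100×30 + 70×30 + 90×60 = 40800.

40800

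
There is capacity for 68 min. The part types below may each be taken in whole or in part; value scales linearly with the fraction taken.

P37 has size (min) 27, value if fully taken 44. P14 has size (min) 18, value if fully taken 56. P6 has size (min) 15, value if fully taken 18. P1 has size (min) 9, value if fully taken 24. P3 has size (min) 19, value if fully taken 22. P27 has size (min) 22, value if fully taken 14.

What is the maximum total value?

140.8

Best value per unit of size first: P14 56/18≈3.11, P1 24/9≈2.67, P37 44/27≈1.63, P6 18/15≈1.2, P3 22/19≈1.16, P27 14/22≈0.636.
P14: take in full, 18 min for value 56 — 50 left.
All 9 min of P1 fit (value 24) — 41 remain.
Take all of P37 (27 min, value 44) — 14 min left.
Only 14 min remain; take 14/15 of P6 for value 18×14/15 = 16.8.
Total value = 140.8.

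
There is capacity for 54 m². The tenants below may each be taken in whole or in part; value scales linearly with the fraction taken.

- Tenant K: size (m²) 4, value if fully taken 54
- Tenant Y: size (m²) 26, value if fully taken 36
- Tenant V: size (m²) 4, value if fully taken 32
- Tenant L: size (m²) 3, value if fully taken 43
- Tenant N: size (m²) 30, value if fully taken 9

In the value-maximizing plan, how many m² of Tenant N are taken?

Sort by value density: Tenant L 43/3≈14.3, Tenant K 54/4≈13.5, Tenant V 32/4≈8, Tenant Y 36/26≈1.38, Tenant N 9/30≈0.3.
Take all of Tenant L (3 m², value 43) ; 51 m² left.
Take all of Tenant K (4 m², value 54) ; 47 m² left.
All 4 m² of Tenant V fit (value 32) ; 43 remain.
Tenant Y: take in full, 26 m² for value 36 ; 17 left.
Fill the last 17 m² with part of Tenant N: 17/30 of it earns 5.1.

17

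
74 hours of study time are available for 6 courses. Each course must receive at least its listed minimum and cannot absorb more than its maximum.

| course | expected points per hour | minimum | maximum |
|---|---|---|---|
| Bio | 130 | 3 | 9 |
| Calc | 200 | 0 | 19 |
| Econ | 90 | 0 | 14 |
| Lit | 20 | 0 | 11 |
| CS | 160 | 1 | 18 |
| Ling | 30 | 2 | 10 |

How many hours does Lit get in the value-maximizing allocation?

Meeting every minimum uses 3+0+0+0+1+2 = 6 hours, leaving 68.
Order the courses by expected points per hour: Calc 200 > CS 160 > Bio 130 > Econ 90 > Ling 30 > Lit 20.
Give Calc 19 more to hit its cap of 19 — 49 left.
CS: +17 to 18 (cap) — 32 left.
Bio takes 6 more to reach its cap of 9 — 26 left.
Econ: +14 to 14 (cap) — 12 left.
Ling takes 8 more to reach its cap of 10 — 4 left.
Lit has room for 11 more but only 4 remain, so it gets 4.

4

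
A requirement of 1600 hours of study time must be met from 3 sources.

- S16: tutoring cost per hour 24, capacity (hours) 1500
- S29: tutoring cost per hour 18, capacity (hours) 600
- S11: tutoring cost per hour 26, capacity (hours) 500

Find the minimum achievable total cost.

Fill from the cheapest source first.
Take 600 from S29 at 18 ; need 1000 more.
S16 at 24: take 1000 of its 1500 ; requirement met.
S11: unused.
Cost = 600×18 + 1000×24 = 34800.

34800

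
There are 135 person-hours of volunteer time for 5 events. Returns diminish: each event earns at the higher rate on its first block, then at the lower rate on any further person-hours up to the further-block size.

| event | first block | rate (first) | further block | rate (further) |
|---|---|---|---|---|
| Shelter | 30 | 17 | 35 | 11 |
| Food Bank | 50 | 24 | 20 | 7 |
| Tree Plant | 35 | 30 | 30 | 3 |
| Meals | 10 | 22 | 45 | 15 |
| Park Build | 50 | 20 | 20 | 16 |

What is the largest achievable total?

Rank every tier by rate: Tree Plant/tier1 30 > Food Bank/tier1 24 > Meals/tier1 22 > Park Build/tier1 20 > Shelter/tier1 17 > Park Build/tier2 16 > Meals/tier2 15 > Shelter/tier2 11 > Food Bank/tier2 7 > Tree Plant/tier2 3.
Tree Plant tier1 at 30: fill all 35 ; 100 left.
Food Bank/tier1 (24): +50 ; 50 left.
Meals tier1 at 22: fill all 10 ; 40 left.
Park Build/tier1: +40 of 50 at 20; pool empty.
Total = 30×35 + 24×50 + 22×10 + 20×40 = 3270.

3270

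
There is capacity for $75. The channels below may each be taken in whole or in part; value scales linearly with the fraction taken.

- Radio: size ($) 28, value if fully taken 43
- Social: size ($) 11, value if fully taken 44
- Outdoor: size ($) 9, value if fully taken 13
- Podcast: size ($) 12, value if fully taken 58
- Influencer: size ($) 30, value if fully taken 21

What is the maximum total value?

168.5

Rank by value-to-size ratio: Podcast 58/12≈4.83, Social 44/11≈4, Radio 43/28≈1.54, Outdoor 13/9≈1.44, Influencer 21/30≈0.7.
Take all of Podcast (12 $, value 58) ; 63 $ left.
Take all of Social (11 $, value 44) ; 52 $ left.
Take all of Radio (28 $, value 43) ; 24 $ left.
Outdoor: take in full, 9 $ for value 13 ; 15 left.
15 $ left: a 15/30 share of Influencer gives 21×15/30 = 10.5.
Total value = 168.5.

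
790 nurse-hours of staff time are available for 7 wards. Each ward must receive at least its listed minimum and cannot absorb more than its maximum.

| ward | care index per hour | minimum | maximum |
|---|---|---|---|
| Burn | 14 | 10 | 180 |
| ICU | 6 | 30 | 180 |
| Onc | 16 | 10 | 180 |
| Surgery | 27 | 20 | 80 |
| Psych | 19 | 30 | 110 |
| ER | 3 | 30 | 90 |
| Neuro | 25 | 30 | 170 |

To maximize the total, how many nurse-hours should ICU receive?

Meeting every minimum uses 10+30+10+20+30+30+30 = 160 nurse-hours, leaving 630.
Highest care index per hour first: Surgery 27 > Neuro 25 > Psych 19 > Onc 16 > Burn 14 > ICU 6 > ER 3.
Give Surgery 60 more to hit its cap of 80 → 570 left.
Neuro: +140 to 170 (cap) → 430 left.
Psych: +80 to 110 (cap) → 350 left.
Onc: +170 to 180 (cap) → 180 left.
Give Burn 170 more to hit its cap of 180 → 10 left.
Only 10 left; ICU takes them to reach 40.

40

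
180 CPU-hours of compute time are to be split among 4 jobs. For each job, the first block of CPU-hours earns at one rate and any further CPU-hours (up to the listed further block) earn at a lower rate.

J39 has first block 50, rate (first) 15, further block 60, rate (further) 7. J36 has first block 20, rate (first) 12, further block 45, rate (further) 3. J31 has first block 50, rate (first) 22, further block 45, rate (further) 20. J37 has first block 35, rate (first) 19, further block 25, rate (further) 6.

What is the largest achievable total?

3415

Order all 8 blocks by rate: J31/first 22 > J31/second 20 > J37/first 19 > J39/first 15 > J36/first 12 > J39/second 7 > J37/second 6 > J36/second 3.
Fill J31 first block (50 at 22) — 130 left.
J31 second at 20: fill all 45 — 85 left.
J37 first at 19: fill all 35 — 50 left.
J39 first at 15: fill all 50 — 0 left.
Total = 22×50 + 20×45 + 19×35 + 15×50 = 3415.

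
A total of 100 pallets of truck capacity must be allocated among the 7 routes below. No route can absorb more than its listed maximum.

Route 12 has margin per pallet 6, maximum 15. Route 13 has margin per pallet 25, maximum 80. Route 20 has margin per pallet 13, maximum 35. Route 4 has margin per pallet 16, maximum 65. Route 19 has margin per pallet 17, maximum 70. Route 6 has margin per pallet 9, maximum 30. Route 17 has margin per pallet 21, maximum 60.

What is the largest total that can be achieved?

2420

Rank by margin per pallet: Route 13 25 > Route 17 21 > Route 19 17 > Route 4 16 > Route 20 13 > Route 6 9 > Route 12 6.
Give Route 13 80 to hit its cap of 80 ; 20 left.
Route 17: +20 (room for 60) → 20. Pool exhausted.
Total = 25×80 + 21×20 = 2420.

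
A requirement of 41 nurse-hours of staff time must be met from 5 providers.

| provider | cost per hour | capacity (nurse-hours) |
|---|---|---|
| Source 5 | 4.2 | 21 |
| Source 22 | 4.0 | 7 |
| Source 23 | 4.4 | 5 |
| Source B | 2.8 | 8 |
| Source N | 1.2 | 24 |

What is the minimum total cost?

87.6

Use providers in increasing cost order.
Source N (1.2): use full 24 ; 17 nurse-hours to go.
Source B at 2.8: take all 8 nurse-hours ; 9 still needed.
Source 22 (4.0): use full 7 ; 2 nurse-hours to go.
Source 5 at 4.2: take 2 of its 21 ; requirement met.
Source 23: unused.
Cost = 24×1.2 + 8×2.8 + 7×4.0 + 2×4.2 = 87.6.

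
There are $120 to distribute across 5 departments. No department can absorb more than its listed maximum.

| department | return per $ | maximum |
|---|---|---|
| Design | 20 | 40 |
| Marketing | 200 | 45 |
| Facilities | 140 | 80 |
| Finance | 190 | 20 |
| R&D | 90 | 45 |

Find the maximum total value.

20500

Order the departments by return per $: Marketing 200 > Finance 190 > Facilities 140 > R&D 90 > Design 20.
Give Marketing 45 to hit its cap of 45 — 75 left.
Finance takes 20 to reach its cap of 20 — 55 left.
Facilities: +55 (room for 80) → 55. Pool exhausted.
Total = 200×45 + 140×55 + 190×20 = 20500.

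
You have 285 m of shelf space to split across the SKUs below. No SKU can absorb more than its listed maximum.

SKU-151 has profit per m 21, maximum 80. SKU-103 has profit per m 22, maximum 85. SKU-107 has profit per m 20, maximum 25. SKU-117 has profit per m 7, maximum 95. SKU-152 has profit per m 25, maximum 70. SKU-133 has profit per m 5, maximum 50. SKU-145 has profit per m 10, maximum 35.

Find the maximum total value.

6050

Highest profit per m first: SKU-152 25 > SKU-103 22 > SKU-151 21 > SKU-107 20 > SKU-145 10 > SKU-117 7 > SKU-133 5.
SKU-152: +70 to 70 (cap) → 215 left.
Give SKU-103 85 to hit its cap of 85 → 130 left.
Give SKU-151 80 to hit its cap of 80 → 50 left.
SKU-107 takes 25 to reach its cap of 25 → 25 left.
Only 25 left; SKU-145 takes them to reach 25.
Total = 21×80 + 22×85 + 20×25 + 25×70 + 10×25 = 6050.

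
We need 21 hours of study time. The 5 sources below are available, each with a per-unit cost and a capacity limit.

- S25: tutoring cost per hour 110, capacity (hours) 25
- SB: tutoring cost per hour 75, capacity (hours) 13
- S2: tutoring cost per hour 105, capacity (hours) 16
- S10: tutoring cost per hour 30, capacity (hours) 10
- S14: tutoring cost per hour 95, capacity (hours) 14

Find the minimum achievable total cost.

1125

Use sources in increasing cost order.
S10 at 30: take all 10 hours — 11 still needed.
Take 11 from SB at 75 to finish.
S14, S2, S25: unused.
Cost = 10×30 + 11×75 = 1125.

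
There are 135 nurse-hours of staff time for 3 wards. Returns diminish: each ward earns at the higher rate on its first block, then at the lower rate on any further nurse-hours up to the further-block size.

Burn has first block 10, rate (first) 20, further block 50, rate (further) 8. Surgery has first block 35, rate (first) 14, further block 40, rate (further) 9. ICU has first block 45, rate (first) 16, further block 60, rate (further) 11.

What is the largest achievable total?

Order all 6 blocks by rate: Burn/tier1 20 > ICU/tier1 16 > Surgery/tier1 14 > ICU/tier2 11 > Surgery/tier2 9 > Burn/tier2 8.
Burn tier1 at 20: fill all 10 — 125 left.
ICU/tier1 (16): +45 — 80 left.
Surgery tier1 at 14: fill all 35 — 45 left.
45 remain; put them into ICU tier2 at 11.
Total = 20×10 + 16×45 + 14×35 + 11×45 = 1905.

1905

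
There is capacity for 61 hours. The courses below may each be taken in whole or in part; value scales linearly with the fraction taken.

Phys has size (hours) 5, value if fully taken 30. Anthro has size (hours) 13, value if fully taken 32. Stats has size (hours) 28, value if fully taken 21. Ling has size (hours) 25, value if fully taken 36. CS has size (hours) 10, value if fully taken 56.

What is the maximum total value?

Best value per unit of size first: Phys 30/5≈6, CS 56/10≈5.6, Anthro 32/13≈2.46, Ling 36/25≈1.44, Stats 21/28≈0.75.
All 5 hours of Phys fit (value 30) ; 56 remain.
Take all of CS (10 hours, value 56) ; 46 hours left.
Take all of Anthro (13 hours, value 32) ; 33 hours left.
Ling: take in full, 25 hours for value 36 ; 8 left.
Only 8 hours remain; take 8/28 of Stats for value 21×8/28 = 6.
Total value = 160.

160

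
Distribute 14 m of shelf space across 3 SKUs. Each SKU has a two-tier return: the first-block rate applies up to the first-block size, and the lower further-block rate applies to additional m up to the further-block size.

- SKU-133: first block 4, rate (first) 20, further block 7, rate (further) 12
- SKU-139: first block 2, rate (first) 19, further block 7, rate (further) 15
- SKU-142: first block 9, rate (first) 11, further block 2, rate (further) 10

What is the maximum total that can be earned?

235

Treat each block as its own option and order by rate: SKU-133/tier1 20 > SKU-139/tier1 19 > SKU-139/tier2 15 > SKU-133/tier2 12 > SKU-142/tier1 11 > SKU-142/tier2 10.
SKU-133 tier1 at 20: fill all 4 — 10 left.
SKU-139 tier1 at 19: fill all 2 — 8 left.
SKU-139 tier2 at 15: fill all 7 — 1 left.
1 remain; put them into SKU-133 tier2 at 12.
Total = 20×4 + 19×2 + 15×7 + 12×1 = 235.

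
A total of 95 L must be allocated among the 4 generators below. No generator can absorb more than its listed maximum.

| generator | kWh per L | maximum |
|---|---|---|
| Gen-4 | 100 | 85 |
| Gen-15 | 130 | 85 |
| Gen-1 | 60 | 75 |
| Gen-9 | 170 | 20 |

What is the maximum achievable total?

13150

Highest kWh per L first: Gen-9 170 > Gen-15 130 > Gen-4 100 > Gen-1 60.
Gen-9 takes 20 to reach its cap of 20 — 75 left.
Gen-15: +75 (room for 85) → 75. Pool exhausted.
Total = 130×75 + 170×20 = 13150.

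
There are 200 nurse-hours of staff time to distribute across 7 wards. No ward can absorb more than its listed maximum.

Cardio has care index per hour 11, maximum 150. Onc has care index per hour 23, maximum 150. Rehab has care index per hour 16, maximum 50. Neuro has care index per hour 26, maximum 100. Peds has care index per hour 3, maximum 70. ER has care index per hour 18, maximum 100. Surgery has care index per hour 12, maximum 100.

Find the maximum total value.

Rank by care index per hour: Neuro 26 > Onc 23 > ER 18 > Rehab 16 > Surgery 12 > Cardio 11 > Peds 3.
Neuro: +100 to 100 (cap) ; 100 left.
Onc: +100 (room for 150) → 100. Pool exhausted.
Total = 23×100 + 26×100 = 4900.

4900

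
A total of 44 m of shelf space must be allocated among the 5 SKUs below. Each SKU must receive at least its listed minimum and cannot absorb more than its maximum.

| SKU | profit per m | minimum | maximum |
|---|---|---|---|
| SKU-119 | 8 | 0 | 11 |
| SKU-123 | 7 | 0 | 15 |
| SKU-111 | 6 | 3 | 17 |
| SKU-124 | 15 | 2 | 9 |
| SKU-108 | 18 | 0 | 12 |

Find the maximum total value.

Meeting every minimum uses 0+0+3+2+0 = 5 m, leaving 39.
Rank by profit per m: SKU-108 18 > SKU-124 15 > SKU-119 8 > SKU-123 7 > SKU-111 6.
Give SKU-108 12 more to hit its cap of 12 → 27 left.
SKU-124: +7 to 9 (cap) → 20 left.
SKU-119 takes 11 more to reach its cap of 11 → 9 left.
Only 9 left; SKU-123 takes them to reach 9.
Total = 8×11 + 7×9 + 6×3 + 15×9 + 18×12 = 520.

520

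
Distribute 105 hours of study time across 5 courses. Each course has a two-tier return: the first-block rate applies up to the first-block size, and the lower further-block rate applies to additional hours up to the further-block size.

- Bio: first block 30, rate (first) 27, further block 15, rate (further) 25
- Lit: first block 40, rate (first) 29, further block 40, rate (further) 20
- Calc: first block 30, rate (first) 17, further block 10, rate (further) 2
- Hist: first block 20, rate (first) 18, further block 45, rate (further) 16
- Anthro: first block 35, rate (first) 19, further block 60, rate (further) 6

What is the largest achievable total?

Rank every tier by rate: Lit/T1 29 > Bio/T1 27 > Bio/T2 25 > Lit/T2 20 > Anthro/T1 19 > Hist/T1 18 > Calc/T1 17 > Hist/T2 16 > Anthro/T2 6 > Calc/T2 2.
Lit T1 at 29: fill all 40 ; 65 left.
Bio/T1 (27): +30 ; 35 left.
Bio T2 at 25: fill all 15 ; 20 left.
Lit T2 at 20: only 20 left, fill 20.
Total = 29×40 + 27×30 + 25×15 + 20×20 = 2745.

2745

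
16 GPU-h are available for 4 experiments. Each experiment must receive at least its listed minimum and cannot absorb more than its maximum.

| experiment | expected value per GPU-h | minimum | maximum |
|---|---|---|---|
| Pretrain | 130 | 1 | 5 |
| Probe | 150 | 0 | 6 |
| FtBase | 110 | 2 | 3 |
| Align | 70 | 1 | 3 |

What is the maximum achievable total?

2020

Meeting every minimum uses 1+0+2+1 = 4 GPU-h, leaving 12.
Order the experiments by expected value per GPU-h: Probe 150 > Pretrain 130 > FtBase 110 > Align 70.
Probe: +6 to 6 (cap) — 6 left.
Give Pretrain 4 more to hit its cap of 5 — 2 left.
FtBase takes 1 more to reach its cap of 3 — 1 left.
Align: +1 (room for 2) → 2. Pool exhausted.
Total = 130×5 + 150×6 + 110×3 + 70×2 = 2020.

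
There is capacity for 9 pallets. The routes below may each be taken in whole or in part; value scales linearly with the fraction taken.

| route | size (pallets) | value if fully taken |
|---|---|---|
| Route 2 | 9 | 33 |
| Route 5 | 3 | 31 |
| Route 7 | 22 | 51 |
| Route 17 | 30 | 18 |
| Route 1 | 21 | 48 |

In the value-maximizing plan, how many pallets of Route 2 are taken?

Rank by value-to-size ratio: Route 5 31/3≈10.3, Route 2 33/9≈3.67, Route 7 51/22≈2.32, Route 1 48/21≈2.29, Route 17 18/30≈0.6.
Take all of Route 5 (3 pallets, value 31) — 6 pallets left.
6 pallets left: a 6/9 share of Route 2 gives 33×6/9 = 22.

6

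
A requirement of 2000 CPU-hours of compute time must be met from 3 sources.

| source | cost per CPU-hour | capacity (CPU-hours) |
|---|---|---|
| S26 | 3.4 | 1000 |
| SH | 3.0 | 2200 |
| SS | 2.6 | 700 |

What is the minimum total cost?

Cheapest first:
Take 700 from SS at 2.6 — need 1300 more.
SH (3.0): take the remaining 1300 — done.
S26: unused.
Cost = 700×2.6 + 1300×3.0 = 5720.

5720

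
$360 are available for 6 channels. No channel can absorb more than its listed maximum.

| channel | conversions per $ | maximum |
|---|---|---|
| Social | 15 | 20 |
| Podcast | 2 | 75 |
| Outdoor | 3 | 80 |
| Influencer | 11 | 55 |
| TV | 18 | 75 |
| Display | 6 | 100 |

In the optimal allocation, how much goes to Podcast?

30

Order the channels by conversions per $: TV 18 > Social 15 > Influencer 11 > Display 6 > Outdoor 3 > Podcast 2.
TV: +75 to 75 (cap) ; 285 left.
Social: +20 to 20 (cap) ; 265 left.
Give Influencer 55 to hit its cap of 55 ; 210 left.
Give Display 100 to hit its cap of 100 ; 110 left.
Give Outdoor 80 to hit its cap of 80 ; 30 left.
Podcast has room for 75 but only 30 remain, so it gets 30.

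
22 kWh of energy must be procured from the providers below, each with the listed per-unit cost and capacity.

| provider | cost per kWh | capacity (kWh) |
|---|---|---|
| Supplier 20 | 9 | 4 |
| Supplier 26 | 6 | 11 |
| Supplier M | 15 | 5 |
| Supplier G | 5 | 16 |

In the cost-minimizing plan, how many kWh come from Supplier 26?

6

Fill from the cheapest provider first.
Supplier G (5): use full 16 → 6 kWh to go.
Take 6 from Supplier 26 at 6 to finish.
Supplier 20, Supplier M: unused.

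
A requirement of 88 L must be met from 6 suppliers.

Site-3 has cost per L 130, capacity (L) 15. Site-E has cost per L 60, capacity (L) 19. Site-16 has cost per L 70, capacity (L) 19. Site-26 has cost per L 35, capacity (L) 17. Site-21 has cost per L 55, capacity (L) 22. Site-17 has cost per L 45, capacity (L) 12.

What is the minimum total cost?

4745

Fill from the cheapest supplier first.
Site-26 at 35: take all 17 L → 71 still needed.
Site-17 (45): use full 12 → 59 L to go.
Site-21 at 55: take all 22 L → 37 still needed.
Take 19 from Site-E at 60 → need 18 more.
Site-16 (70): take the remaining 18 → done.
Site-3: unused.
Cost = 17×35 + 12×45 + 22×55 + 19×60 + 18×70 = 4745.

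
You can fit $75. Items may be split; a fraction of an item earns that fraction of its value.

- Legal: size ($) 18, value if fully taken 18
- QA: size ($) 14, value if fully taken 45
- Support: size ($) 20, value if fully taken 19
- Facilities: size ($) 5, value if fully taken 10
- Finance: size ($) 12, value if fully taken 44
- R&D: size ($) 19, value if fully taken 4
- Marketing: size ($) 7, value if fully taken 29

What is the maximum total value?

Best value per unit of size first: Marketing 29/7≈4.14, Finance 44/12≈3.67, QA 45/14≈3.21, Facilities 10/5≈2, Legal 18/18≈1, Support 19/20≈0.95, R&D 4/19≈0.211.
All 7 $ of Marketing fit (value 29) → 68 remain.
Finance: take in full, 12 $ for value 44 → 56 left.
QA: take in full, 14 $ for value 45 → 42 left.
All 5 $ of Facilities fit (value 10) → 37 remain.
Legal: take in full, 18 $ for value 18 → 19 left.
Fill the last 19 $ with part of Support: 19/20 of it earns 18.05.
Total value = 164.05.

164.05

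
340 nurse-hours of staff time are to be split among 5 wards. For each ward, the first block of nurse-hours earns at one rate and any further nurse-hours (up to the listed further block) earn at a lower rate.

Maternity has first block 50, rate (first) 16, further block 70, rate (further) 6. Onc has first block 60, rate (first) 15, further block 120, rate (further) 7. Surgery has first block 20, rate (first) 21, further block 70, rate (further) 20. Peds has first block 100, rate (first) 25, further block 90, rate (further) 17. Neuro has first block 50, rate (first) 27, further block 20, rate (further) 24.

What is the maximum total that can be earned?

7510

Order all 10 blocks by rate: Neuro/first 27 > Peds/first 25 > Neuro/second 24 > Surgery/first 21 > Surgery/second 20 > Peds/second 17 > Maternity/first 16 > Onc/first 15 > Onc/second 7 > Maternity/second 6.
Neuro first at 27: fill all 50 ; 290 left.
Fill Peds first block (100 at 25) ; 190 left.
Neuro second at 24: fill all 20 ; 170 left.
Fill Surgery first block (20 at 21) ; 150 left.
Surgery/second (20): +70 ; 80 left.
80 remain; put them into Peds second at 17.
Total = 27×50 + 25×100 + 24×20 + 21×20 + 20×70 + 17×80 = 7510.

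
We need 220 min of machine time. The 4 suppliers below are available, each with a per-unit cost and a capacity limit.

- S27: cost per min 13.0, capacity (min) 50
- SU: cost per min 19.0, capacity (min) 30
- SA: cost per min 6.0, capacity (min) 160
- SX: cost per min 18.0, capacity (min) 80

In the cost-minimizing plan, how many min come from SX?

10

Use suppliers in increasing cost order.
Take 160 from SA at 6.0 → need 60 more.
S27 (13.0): use full 50 → 10 min to go.
SX (18.0): take the remaining 10 → done.
SU: unused.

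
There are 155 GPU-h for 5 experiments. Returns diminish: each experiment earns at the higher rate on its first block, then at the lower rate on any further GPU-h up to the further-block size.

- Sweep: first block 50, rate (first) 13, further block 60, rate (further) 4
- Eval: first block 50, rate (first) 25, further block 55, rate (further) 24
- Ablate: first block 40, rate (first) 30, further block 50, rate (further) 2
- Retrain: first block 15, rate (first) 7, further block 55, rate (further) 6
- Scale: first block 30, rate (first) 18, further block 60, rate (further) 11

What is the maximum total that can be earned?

3950

Rank every tier by rate: Ablate/first 30 > Eval/first 25 > Eval/second 24 > Scale/first 18 > Sweep/first 13 > Scale/second 11 > Retrain/first 7 > Retrain/second 6 > Sweep/second 4 > Ablate/second 2.
Ablate/first (30): +40 — 115 left.
Eval/first (25): +50 — 65 left.
Eval second at 24: fill all 55 — 10 left.
Scale/first: +10 of 30 at 18; pool empty.
Total = 30×40 + 25×50 + 24×55 + 18×10 = 3950.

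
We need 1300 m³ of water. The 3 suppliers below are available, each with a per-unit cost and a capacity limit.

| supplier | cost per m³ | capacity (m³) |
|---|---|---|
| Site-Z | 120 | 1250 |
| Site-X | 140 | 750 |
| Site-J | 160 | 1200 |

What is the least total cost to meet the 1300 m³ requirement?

157000

Cheapest first:
Site-Z (120): use full 1250 ; 50 m³ to go.
Take 50 from Site-X at 140 to finish.
Site-J: unused.
Cost = 1250×120 + 50×140 = 157000.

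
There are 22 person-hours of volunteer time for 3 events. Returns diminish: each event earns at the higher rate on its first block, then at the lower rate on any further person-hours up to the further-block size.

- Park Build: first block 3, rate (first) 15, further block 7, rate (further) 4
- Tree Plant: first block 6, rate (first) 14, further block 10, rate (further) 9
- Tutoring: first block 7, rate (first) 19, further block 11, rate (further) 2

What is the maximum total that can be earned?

316

Rank every tier by rate: Tutoring/tier1 19 > Park Build/tier1 15 > Tree Plant/tier1 14 > Tree Plant/tier2 9 > Park Build/tier2 4 > Tutoring/tier2 2.
Fill Tutoring tier1 block (7 at 19) ; 15 left.
Fill Park Build tier1 block (3 at 15) ; 12 left.
Tree Plant tier1 at 14: fill all 6 ; 6 left.
Tree Plant/tier2: +6 of 10 at 9; pool empty.
Total = 19×7 + 15×3 + 14×6 + 9×6 = 316.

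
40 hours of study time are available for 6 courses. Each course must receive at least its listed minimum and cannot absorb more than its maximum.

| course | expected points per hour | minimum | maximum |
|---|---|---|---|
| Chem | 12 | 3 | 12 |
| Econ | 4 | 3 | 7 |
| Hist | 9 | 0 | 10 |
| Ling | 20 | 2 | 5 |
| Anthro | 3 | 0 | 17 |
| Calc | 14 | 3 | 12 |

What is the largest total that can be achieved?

Meeting every minimum uses 3+3+0+2+0+3 = 11 hours, leaving 29.
Highest expected points per hour first: Ling 20 > Calc 14 > Chem 12 > Hist 9 > Econ 4 > Anthro 3.
Ling takes 3 more to reach its cap of 5 → 26 left.
Calc takes 9 more to reach its cap of 12 → 17 left.
Chem takes 9 more to reach its cap of 12 → 8 left.
Hist: +8 (room for 10) → 8. Pool exhausted.
Total = 12×12 + 4×3 + 9×8 + 20×5 + 14×12 = 496.

496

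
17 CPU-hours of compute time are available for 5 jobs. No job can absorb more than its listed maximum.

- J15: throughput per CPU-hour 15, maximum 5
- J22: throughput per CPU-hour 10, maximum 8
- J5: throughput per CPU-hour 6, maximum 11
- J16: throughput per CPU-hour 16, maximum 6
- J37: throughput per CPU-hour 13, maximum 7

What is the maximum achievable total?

Rank by throughput per CPU-hour: J16 16 > J15 15 > J37 13 > J22 10 > J5 6.
J16: +6 to 6 (cap) ; 11 left.
J15 takes 5 to reach its cap of 5 ; 6 left.
J37 has room for 7 but only 6 remain, so it gets 6.
Total = 15×5 + 16×6 + 13×6 = 249.

249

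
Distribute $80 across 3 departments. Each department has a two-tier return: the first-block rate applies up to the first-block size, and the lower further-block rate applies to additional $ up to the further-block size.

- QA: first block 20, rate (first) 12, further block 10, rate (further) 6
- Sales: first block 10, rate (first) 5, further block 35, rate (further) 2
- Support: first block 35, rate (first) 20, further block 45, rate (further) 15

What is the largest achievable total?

1375

Treat each block as its own option and order by rate: Support/first 20 > Support/second 15 > QA/first 12 > QA/second 6 > Sales/first 5 > Sales/second 2.
Fill Support first block (35 at 20) ; 45 left.
Fill Support second block (45 at 15) ; 0 left.
Total = 20×35 + 15×45 = 1375.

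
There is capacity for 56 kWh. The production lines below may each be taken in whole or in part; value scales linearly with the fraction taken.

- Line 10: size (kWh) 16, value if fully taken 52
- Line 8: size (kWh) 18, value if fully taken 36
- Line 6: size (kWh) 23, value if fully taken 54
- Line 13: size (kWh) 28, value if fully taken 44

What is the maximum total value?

Sort by value density: Line 10 52/16≈3.25, Line 6 54/23≈2.35, Line 8 36/18≈2, Line 13 44/28≈1.57.
Take all of Line 10 (16 kWh, value 52) — 40 kWh left.
Take all of Line 6 (23 kWh, value 54) — 17 kWh left.
17 kWh left: a 17/18 share of Line 8 gives 36×17/18 = 34.
Total value = 140.

140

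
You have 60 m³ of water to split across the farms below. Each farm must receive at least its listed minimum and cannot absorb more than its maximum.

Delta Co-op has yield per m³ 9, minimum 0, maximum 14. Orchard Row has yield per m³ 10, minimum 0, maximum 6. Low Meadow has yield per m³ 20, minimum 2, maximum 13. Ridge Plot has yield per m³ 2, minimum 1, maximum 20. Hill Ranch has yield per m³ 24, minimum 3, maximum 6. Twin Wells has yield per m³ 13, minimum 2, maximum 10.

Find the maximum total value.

Meeting every minimum uses 0+0+2+1+3+2 = 8 m³, leaving 52.
Highest yield per m³ first: Hill Ranch 24 > Low Meadow 20 > Twin Wells 13 > Orchard Row 10 > Delta Co-op 9 > Ridge Plot 2.
Hill Ranch: +3 to 6 (cap) — 49 left.
Low Meadow: +11 to 13 (cap) — 38 left.
Twin Wells: +8 to 10 (cap) — 30 left.
Orchard Row: +6 to 6 (cap) — 24 left.
Delta Co-op takes 14 more to reach its cap of 14 — 10 left.
Only 10 left; Ridge Plot takes them to reach 11.
Total = 9×14 + 10×6 + 20×13 + 2×11 + 24×6 + 13×10 = 742.

742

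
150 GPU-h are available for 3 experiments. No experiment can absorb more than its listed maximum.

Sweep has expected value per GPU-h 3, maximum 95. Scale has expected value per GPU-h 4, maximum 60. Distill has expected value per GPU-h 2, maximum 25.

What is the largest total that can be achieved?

510

Order the experiments by expected value per GPU-h: Scale 4 > Sweep 3 > Distill 2.
Scale: +60 to 60 (cap) — 90 left.
Sweep has room for 95 but only 90 remain, so it gets 90.
Total = 3×90 + 4×60 = 510.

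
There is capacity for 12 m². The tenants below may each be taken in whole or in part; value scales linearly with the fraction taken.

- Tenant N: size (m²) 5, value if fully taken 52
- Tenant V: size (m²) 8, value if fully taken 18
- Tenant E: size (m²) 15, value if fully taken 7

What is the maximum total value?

Best value per unit of size first: Tenant N 52/5≈10.4, Tenant V 18/8≈2.25, Tenant E 7/15≈0.467.
Tenant N: take in full, 5 m² for value 52 → 7 left.
Only 7 m² remain; take 7/8 of Tenant V for value 18×7/8 = 15.75.
Total value = 67.75.

67.75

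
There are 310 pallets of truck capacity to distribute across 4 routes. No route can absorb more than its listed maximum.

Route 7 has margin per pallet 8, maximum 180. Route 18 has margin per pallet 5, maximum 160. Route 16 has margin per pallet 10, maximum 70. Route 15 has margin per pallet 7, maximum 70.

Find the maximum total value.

2560

Highest margin per pallet first: Route 16 10 > Route 7 8 > Route 15 7 > Route 18 5.
Route 16 takes 70 to reach its cap of 70 ; 240 left.
Route 7: +180 to 180 (cap) ; 60 left.
Route 15 has room for 70 but only 60 remain, so it gets 60.
Total = 8×180 + 10×70 + 7×60 = 2560.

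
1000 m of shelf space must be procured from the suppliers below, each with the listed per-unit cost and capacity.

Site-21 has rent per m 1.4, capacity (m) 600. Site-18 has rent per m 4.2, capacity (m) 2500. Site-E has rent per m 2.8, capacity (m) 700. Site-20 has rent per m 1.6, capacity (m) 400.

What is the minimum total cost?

1480

Fill from the cheapest supplier first.
Take 600 from Site-21 at 1.4 → need 400 more.
Take 400 from Site-20 at 1.6 → need 0 more.
Site-E, Site-18: unused.
Cost = 600×1.4 + 400×1.6 = 1480.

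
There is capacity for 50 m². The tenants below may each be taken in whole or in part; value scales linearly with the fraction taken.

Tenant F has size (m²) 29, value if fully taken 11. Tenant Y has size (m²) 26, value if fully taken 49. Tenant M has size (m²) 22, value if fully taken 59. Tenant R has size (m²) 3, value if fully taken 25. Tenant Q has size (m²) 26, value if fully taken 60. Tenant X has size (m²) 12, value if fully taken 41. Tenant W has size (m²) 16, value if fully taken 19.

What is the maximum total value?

155

Rank by value-to-size ratio: Tenant R 25/3≈8.33, Tenant X 41/12≈3.42, Tenant M 59/22≈2.68, Tenant Q 60/26≈2.31, Tenant Y 49/26≈1.88, Tenant W 19/16≈1.19, Tenant F 11/29≈0.379.
Take all of Tenant R (3 m², value 25) ; 47 m² left.
Tenant X: take in full, 12 m² for value 41 ; 35 left.
Tenant M: take in full, 22 m² for value 59 ; 13 left.
Only 13 m² remain; take 13/26 of Tenant Q for value 60×13/26 = 30.
Total value = 155.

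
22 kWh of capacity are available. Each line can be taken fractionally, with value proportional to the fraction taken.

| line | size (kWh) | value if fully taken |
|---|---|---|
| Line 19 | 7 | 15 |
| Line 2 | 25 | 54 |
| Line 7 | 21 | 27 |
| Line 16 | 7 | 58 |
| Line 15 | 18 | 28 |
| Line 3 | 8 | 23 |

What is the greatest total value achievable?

96.12

Best value per unit of size first: Line 16 58/7≈8.29, Line 3 23/8≈2.88, Line 2 54/25≈2.16, Line 19 15/7≈2.14, Line 15 28/18≈1.56, Line 7 27/21≈1.29.
Take all of Line 16 (7 kWh, value 58) → 15 kWh left.
Take all of Line 3 (8 kWh, value 23) → 7 kWh left.
Only 7 kWh remain; take 7/25 of Line 2 for value 54×7/25 = 15.12.
Total value = 96.12.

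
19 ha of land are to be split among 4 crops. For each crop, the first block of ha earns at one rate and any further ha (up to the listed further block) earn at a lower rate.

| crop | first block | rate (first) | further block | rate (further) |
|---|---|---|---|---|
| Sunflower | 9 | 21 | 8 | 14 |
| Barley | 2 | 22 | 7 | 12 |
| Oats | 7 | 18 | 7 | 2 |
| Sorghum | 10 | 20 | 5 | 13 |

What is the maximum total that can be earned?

Order all 8 blocks by rate: Barley/tier1 22 > Sunflower/tier1 21 > Sorghum/tier1 20 > Oats/tier1 18 > Sunflower/tier2 14 > Sorghum/tier2 13 > Barley/tier2 12 > Oats/tier2 2.
Fill Barley tier1 block (2 at 22) — 17 left.
Sunflower/tier1 (21): +9 — 8 left.
Sorghum/tier1: +8 of 10 at 20; pool empty.
Total = 22×2 + 21×9 + 20×8 = 393.

393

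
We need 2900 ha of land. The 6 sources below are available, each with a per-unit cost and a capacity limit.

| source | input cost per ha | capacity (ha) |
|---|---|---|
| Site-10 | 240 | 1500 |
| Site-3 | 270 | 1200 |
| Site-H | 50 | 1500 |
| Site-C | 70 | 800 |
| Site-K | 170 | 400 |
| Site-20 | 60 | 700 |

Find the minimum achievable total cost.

166000

Cheapest first:
Take 1500 from Site-H at 50 ; need 1400 more.
Site-20 (60): use full 700 ; 700 ha to go.
Site-C (70): take the remaining 700 ; done.
Site-K, Site-10, Site-3: unused.
Cost = 1500×50 + 700×60 + 700×70 = 166000.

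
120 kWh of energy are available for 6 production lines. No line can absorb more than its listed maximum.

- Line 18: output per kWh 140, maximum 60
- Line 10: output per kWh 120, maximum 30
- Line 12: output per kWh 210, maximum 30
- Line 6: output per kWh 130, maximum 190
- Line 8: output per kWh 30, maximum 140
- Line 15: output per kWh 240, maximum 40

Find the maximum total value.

Rank by output per kWh: Line 15 240 > Line 12 210 > Line 18 140 > Line 6 130 > Line 10 120 > Line 8 30.
Line 15: +40 to 40 (cap) — 80 left.
Line 12: +30 to 30 (cap) — 50 left.
Line 18: +50 (room for 60) → 50. Pool exhausted.
Total = 140×50 + 210×30 + 240×40 = 22900.

22900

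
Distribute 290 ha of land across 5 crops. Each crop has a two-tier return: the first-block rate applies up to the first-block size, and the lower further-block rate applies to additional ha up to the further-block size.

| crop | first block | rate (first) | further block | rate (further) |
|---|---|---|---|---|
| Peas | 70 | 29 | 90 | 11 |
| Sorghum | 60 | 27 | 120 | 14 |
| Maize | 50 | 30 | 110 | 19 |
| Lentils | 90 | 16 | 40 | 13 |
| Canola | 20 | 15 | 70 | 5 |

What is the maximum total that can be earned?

7240

Treat each block as its own option and order by rate: Maize/T1 30 > Peas/T1 29 > Sorghum/T1 27 > Maize/T2 19 > Lentils/T1 16 > Canola/T1 15 > Sorghum/T2 14 > Lentils/T2 13 > Peas/T2 11 > Canola/T2 5.
Maize/T1 (30): +50 ; 240 left.
Peas T1 at 29: fill all 70 ; 170 left.
Sorghum/T1 (27): +60 ; 110 left.
Maize/T2 (19): +110 ; 0 left.
Total = 30×50 + 29×70 + 27×60 + 19×110 = 7240.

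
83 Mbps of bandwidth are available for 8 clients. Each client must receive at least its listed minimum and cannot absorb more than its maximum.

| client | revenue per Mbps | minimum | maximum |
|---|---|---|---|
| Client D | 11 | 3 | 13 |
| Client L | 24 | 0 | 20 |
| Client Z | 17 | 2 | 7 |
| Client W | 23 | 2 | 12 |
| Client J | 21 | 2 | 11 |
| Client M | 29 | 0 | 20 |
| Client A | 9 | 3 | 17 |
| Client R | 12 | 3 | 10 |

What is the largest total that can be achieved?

1830

Meeting every minimum uses 3+0+2+2+2+0+3+3 = 15 Mbps, leaving 68.
Highest revenue per Mbps first: Client M 29 > Client L 24 > Client W 23 > Client J 21 > Client Z 17 > Client R 12 > Client D 11 > Client A 9.
Client M takes 20 more to reach its cap of 20 ; 48 left.
Give Client L 20 more to hit its cap of 20 ; 28 left.
Client W takes 10 more to reach its cap of 12 ; 18 left.
Client J takes 9 more to reach its cap of 11 ; 9 left.
Give Client Z 5 more to hit its cap of 7 ; 4 left.
Client R has room for 7 more but only 4 remain, so it gets 7.
Total = 11×3 + 24×20 + 17×7 + 23×12 + 21×11 + 29×20 + 9×3 + 12×7 = 1830.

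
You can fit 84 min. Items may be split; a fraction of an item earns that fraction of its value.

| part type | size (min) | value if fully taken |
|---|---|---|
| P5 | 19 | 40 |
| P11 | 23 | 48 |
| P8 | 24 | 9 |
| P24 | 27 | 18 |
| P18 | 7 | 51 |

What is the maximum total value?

Sort by value density: P18 51/7≈7.29, P5 40/19≈2.11, P11 48/23≈2.09, P24 18/27≈0.667, P8 9/24≈0.375.
Take all of P18 (7 min, value 51) ; 77 min left.
Take all of P5 (19 min, value 40) ; 58 min left.
P11: take in full, 23 min for value 48 ; 35 left.
All 27 min of P24 fit (value 18) ; 8 remain.
8 min left: a 8/24 share of P8 gives 9×8/24 = 3.
Total value = 160.

160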